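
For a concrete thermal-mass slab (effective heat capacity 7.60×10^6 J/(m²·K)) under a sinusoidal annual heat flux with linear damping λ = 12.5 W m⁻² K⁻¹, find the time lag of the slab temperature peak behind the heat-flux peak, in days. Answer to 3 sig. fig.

7.00 days

Areal heat capacity C = 7.60×10^6 J/(m²·K) (given).
ω = 2π / 3.15×10^7 s = 1.99×10^-7 s⁻¹.
Phase lag φ = arctan(Cω/λ) = arctan(1.51/12.5) = 0.121 rad.
Time lag = φ / ω = 0.121 / 1.99×10^-7 = 6.05×10^5 s = 7.00 days.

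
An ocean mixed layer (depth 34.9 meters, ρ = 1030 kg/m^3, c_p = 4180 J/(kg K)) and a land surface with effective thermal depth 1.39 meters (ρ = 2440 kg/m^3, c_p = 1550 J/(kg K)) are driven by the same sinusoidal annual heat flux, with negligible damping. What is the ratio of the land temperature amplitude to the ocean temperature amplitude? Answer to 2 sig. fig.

29

C_ocean = 1030 × 4180 × 34.9 = 1.50×10^8 J/(m²·K).
C_land = 2440 × 1550 × 1.39 = 5.26×10^6 J/(m²·K).
Undamped amplitude ∝ 1/C, so A_land/A_ocean = C_ocean/C_land = 28.6.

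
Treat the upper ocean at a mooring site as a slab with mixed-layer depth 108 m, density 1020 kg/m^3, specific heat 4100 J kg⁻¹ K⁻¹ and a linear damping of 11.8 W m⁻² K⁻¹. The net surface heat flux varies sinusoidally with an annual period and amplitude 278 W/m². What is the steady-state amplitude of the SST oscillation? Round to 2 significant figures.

3.1 K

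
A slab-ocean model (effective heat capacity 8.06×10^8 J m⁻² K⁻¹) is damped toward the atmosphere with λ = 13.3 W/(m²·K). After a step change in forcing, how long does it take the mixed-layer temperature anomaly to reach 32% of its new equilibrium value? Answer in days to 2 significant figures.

Areal heat capacity C = 8.06×10^8 J m⁻² K⁻¹ (given).
τ = C / λ = 8.06×10^8 / 13.3 = 6.06×10^7 s.
Fraction reached: 1 − e^(−t/τ) = 0.32 ⇒ t = −τ ln(1 − 0.32) = τ × 0.386.
t = 2.34×10^7 s = 271 days.

270 days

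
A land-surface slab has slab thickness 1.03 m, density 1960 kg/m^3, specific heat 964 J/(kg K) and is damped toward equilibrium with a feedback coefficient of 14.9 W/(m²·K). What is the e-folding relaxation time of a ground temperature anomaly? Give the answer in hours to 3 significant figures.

Areal heat capacity C = ρ c_p D = 1960 × 964 × 1.03 = 1.95×10^6 J/(m²·K).
Relaxation time τ = C / λ = 1.95×10^6 / 14.9 = 1.31×10^5 s.
In hours: 1.31×10^5 s / (3600 s/hour) = 36.3 hours.

36.3 hours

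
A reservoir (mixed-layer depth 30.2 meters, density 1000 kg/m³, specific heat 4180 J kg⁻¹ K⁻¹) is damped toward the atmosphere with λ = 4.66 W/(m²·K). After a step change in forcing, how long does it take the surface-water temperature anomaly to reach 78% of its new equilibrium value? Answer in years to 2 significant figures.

1.3 years

Areal heat capacity C = ρ c_p D = 1000 × 4180 × 30.2 = 1.26×10^8 J/(m²·K).
τ = C / λ = 1.26×10^8 / 4.66 = 2.71×10^7 s.
Fraction reached: 1 − e^(−t/τ) = 0.78 ⇒ t = −τ ln(1 − 0.78) = τ × 1.51.
t = 4.10×10^7 s = 1.30 years.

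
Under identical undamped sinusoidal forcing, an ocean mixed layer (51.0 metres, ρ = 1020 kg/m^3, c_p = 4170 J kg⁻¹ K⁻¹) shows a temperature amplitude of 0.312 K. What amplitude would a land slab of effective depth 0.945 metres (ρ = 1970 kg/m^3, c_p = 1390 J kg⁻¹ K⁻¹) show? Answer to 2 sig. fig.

C_ocean = 2.17×10^8 J/(m²·K); C_land = 2.59×10^6 J/(m²·K).
A ∝ 1/C ⇒ A_land = A_ocean × C_ocean/C_land = 0.312 × 83.8 = 26.2 K.

26 K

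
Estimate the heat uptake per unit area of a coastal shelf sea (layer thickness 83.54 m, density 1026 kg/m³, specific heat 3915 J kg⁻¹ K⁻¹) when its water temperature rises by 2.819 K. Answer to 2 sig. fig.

9.5×10^8

Areal heat capacity C = ρ c_p D = 1026 × 3915 × 83.54 = 3.36×10^8 J/(m^2 K).
ΔQ = C ΔT = 3.36×10^8 × 2.819 = 9.46×10^8 J/m².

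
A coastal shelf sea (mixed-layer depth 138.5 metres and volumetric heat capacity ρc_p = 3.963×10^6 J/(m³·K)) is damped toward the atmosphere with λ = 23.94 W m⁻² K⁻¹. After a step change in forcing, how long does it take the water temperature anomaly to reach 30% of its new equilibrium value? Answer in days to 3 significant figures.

94.6 days

Areal heat capacity C = ρc_p × D = 3.963×10^6 × 138.5 = 5.49×10^8 J m⁻² K⁻¹.
τ = C / λ = 5.49×10^8 / 23.94 = 2.29×10^7 s.
Fraction reached: 1 − e^(−t/τ) = 0.30 ⇒ t = −τ ln(1 − 0.30) = τ × 0.357.
t = 8.18×10^6 s = 94.6 days.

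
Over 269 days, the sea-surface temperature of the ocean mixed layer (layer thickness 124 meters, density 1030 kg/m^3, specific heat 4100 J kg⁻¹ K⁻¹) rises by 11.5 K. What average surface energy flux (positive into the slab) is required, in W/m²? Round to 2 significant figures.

Areal heat capacity C = ρ c_p D = 1030 × 4100 × 124 = 5.24×10^8 J/(m²·K).
Required heat per unit area: Q = C ΔT = 5.24×10^8 × 11.5 = 6.02×10^9 J/m².
Flux F = Q / Δt = 6.02×10^9 / 2.32×10^7 s = 259 W/m².

260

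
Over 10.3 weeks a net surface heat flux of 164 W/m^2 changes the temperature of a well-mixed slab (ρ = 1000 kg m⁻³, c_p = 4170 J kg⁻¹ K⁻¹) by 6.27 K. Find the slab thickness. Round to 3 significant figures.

Heat input Q = F Δt = 164 × 6.23×10^6 s = 1.02×10^9 J/m².
Required areal heat capacity C = Q / ΔT = 1.63×10^8 J/(m²·K).
Depth D = C / (ρ c_p) = 1.63×10^8 / (1000 × 4170) = 39.1 m.

39.1 m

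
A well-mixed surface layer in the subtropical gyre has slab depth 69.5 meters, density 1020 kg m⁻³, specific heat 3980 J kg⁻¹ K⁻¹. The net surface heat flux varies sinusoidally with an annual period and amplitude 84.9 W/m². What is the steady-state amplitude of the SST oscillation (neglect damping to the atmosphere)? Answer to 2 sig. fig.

1.5 K

Areal heat capacity C = ρ c_p D = 1020 × 3980 × 69.5 = 2.82×10^8 J m⁻² K⁻¹.
Angular frequency ω = 2π / T = 2π / 3.15×10^7 s = 1.99×10^-7 s⁻¹.
Cω = 2.82×10^8 × 1.99×10^-7 = 56.2 W/(m²·K).
Amplitude A = F₀ / (Cω) = 84.9 / 56.2 = 1.51 K.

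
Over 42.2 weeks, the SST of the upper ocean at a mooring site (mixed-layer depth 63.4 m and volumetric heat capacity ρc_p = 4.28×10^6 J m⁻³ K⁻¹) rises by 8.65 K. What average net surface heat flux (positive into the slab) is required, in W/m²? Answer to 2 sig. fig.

92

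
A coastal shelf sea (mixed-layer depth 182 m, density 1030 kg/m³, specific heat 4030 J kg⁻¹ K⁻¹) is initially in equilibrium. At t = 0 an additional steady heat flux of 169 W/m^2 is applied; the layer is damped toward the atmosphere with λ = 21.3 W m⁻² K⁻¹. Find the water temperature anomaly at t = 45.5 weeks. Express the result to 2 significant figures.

4.3 K

Areal heat capacity C = ρ c_p D = 1030 × 4030 × 182 = 7.55×10^8 J/(m^2 K).
τ = C / λ = 7.55×10^8 / 21.3 = 3.55×10^7 s.
Equilibrium anomaly ΔT_eq = F / λ = 169 / 21.3 = 7.93 K.
t = 45.5 weeks = 2.75×10^7 s, so t/τ = 0.776.
ΔT(t) = ΔT_eq (1 − e^(−t/τ)) = 7.93 × (1 − e^−0.776) = 4.28 K.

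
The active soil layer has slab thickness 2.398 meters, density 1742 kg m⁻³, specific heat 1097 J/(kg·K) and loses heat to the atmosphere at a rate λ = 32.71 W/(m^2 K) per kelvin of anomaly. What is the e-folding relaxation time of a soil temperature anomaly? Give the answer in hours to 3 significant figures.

38.9 hours

Areal heat capacity C = ρ c_p D = 1742 × 1097 × 2.398 = 4.58×10^6 J/(m^2 K).
Relaxation time τ = C / λ = 4.58×10^6 / 32.71 = 1.40×10^5 s.
In hours: 1.40×10^5 s / (3600 s/hour) = 38.9 hours.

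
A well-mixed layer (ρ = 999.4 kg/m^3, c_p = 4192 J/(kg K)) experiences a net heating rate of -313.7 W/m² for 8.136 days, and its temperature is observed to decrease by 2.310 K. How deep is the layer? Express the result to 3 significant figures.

22.8 m

Heat input Q = F Δt = -313.7 × 7.03×10^5 s = -2.21×10^8 J/m².
Required areal heat capacity C = Q / ΔT = 9.55×10^7 J/(m²·K).
Depth D = C / (ρ c_p) = 9.55×10^7 / (999.4 × 4192) = 22.8 m.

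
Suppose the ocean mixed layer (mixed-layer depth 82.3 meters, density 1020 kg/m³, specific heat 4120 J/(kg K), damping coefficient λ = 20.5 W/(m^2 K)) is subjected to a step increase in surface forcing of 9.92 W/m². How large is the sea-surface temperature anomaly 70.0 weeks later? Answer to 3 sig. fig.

Areal heat capacity C = ρ c_p D = 1020 × 4120 × 82.3 = 3.46×10^8 J/(m^2 K).
τ = C / λ = 3.46×10^8 / 20.5 = 1.69×10^7 s.
Equilibrium anomaly ΔT_eq = F / λ = 9.92 / 20.5 = 0.484 K.
t = 70.0 weeks = 4.23×10^7 s, so t/τ = 2.51.
ΔT(t) = ΔT_eq (1 − e^(−t/τ)) = 0.484 × (1 − e^−2.51) = 0.445 K.

0.445 K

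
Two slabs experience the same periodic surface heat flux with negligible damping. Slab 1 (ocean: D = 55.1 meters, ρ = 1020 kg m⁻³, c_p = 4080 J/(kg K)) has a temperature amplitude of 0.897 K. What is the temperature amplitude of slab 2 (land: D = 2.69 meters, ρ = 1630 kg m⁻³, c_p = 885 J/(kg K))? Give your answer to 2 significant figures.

C_ocean = 2.29×10^8 J/(m²·K); C_land = 3.88×10^6 J/(m²·K).
A ∝ 1/C ⇒ A_land = A_ocean × C_ocean/C_land = 0.897 × 59.1 = 53.0 K.

53 K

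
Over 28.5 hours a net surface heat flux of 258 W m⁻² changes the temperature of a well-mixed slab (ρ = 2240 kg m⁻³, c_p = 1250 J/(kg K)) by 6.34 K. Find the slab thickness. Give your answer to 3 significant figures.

1.49 m

Heat input Q = F Δt = 258 × 1.03×10^5 s = 2.65×10^7 J/m².
Required areal heat capacity C = Q / ΔT = 4.18×10^6 J/(m²·K).
Depth D = C / (ρ c_p) = 4.18×10^6 / (2240 × 1250) = 1.49 m.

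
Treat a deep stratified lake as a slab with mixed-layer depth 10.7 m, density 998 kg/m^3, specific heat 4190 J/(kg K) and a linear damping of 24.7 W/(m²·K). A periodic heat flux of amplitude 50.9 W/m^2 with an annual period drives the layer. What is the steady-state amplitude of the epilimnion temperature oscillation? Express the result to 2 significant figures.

Areal heat capacity C = ρ c_p D = 998 × 4190 × 10.7 = 4.47×10^7 J m⁻² K⁻¹.
Angular frequency ω = 2π / T = 2π / 3.15×10^7 s = 1.99×10^-7 s⁻¹.
√((Cω)² + λ²) = √((8.91)² + 24.7²) = 26.3 W/(m²·K).
Amplitude A = F₀ / √((Cω)²+λ²) = 50.9 / 26.3 = 1.94 K.

1.9 K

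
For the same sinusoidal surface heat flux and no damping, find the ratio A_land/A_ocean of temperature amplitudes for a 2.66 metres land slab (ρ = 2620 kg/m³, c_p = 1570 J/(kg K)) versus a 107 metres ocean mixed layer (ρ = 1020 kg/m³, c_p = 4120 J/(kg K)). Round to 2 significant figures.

41

C_ocean = 1020 × 4120 × 107 = 4.50×10^8 J/(m²·K).
C_land = 2620 × 1570 × 2.66 = 1.09×10^7 J/(m²·K).
Undamped amplitude ∝ 1/C, so A_land/A_ocean = C_ocean/C_land = 41.1.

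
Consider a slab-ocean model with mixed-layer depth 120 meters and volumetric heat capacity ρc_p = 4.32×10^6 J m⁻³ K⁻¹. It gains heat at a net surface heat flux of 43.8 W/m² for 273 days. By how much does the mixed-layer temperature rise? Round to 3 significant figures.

1.99 K

Areal heat capacity C = ρc_p × D = 4.32×10^6 × 120 = 5.18×10^8 J/(m²·K).
Net heat input Q = F Δt = 43.8 × (273 days × 86400 s/day) = 1.03×10^9 J/m².
ΔT = Q / C = 1.03×10^9 / 5.18×10^8 = 1.99 K.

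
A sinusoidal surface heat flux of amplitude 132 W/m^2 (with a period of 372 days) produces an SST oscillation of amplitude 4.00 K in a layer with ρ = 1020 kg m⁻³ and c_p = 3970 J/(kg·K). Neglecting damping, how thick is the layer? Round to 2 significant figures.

42 m

ω = 2π / 3.21×10^7 s = 1.95×10^-7 s⁻¹.
Required C = F₀ / (A ω) = 132 / (4.00 × 1.95×10^-7) = 1.69×10^8 J/(m²·K).
D = C / (ρ c_p) = 1.69×10^8 / (1020 × 3970) = 41.7 m.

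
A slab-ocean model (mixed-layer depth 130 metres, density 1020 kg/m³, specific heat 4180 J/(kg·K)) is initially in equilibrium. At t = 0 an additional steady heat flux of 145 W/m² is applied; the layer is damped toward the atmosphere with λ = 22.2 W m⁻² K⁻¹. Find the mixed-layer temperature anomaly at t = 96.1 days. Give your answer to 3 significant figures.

Areal heat capacity C = ρ c_p D = 1020 × 4180 × 130 = 5.54×10^8 J m⁻² K⁻¹.
τ = C / λ = 5.54×10^8 / 22.2 = 2.50×10^7 s.
Equilibrium anomaly ΔT_eq = F / λ = 145 / 22.2 = 6.53 K.
t = 96.1 days = 8.30×10^6 s, so t/τ = 0.333.
ΔT(t) = ΔT_eq (1 − e^(−t/τ)) = 6.53 × (1 − e^−0.333) = 1.85 K.

1.85 K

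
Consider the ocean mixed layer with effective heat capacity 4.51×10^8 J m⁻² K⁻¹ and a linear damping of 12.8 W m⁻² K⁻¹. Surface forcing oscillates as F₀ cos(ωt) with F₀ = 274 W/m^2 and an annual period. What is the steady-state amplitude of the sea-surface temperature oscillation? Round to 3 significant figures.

3.02 K

Areal heat capacity C = 4.51×10^8 J m⁻² K⁻¹ (given).
Angular frequency ω = 2π / T = 2π / 3.15×10^7 s = 1.99×10^-7 s⁻¹.
√((Cω)² + λ²) = √((89.9)² + 12.8²) = 90.8 W/(m²·K).
Amplitude A = F₀ / √((Cω)²+λ²) = 274 / 90.8 = 3.02 K.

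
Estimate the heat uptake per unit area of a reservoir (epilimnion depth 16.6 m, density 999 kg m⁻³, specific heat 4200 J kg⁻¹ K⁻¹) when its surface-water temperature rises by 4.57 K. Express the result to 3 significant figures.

Areal heat capacity C = ρ c_p D = 999 × 4200 × 16.6 = 6.97×10^7 J m⁻² K⁻¹.
ΔQ = C ΔT = 6.97×10^7 × 4.57 = 3.18×10^8 J/m².

3.18×10^8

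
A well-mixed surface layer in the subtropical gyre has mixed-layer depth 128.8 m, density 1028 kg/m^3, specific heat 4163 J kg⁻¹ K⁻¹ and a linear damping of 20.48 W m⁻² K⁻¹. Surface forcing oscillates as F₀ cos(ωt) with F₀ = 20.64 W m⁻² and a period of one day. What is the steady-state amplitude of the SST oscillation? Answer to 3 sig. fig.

Areal heat capacity C = ρ c_p D = 1028 × 4163 × 128.8 = 5.51×10^8 J/(m²·K).
Angular frequency ω = 2π / T = 2π / 86400 s = 7.27×10^-5 s⁻¹.
√((Cω)² + λ²) = √((40100)² + 20.48²) = 40100 W/(m²·K).
Amplitude A = F₀ / √((Cω)²+λ²) = 20.64 / 40100 = 5.15×10^-4 K.

5.15×10^-4 K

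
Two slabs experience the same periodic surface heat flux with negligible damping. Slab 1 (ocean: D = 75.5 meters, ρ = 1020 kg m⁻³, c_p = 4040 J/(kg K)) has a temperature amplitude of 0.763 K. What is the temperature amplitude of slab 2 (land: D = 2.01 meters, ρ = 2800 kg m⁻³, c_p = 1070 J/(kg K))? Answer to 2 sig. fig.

39 K

C_ocean = 3.11×10^8 J/(m²·K); C_land = 6.02×10^6 J/(m²·K).
A ∝ 1/C ⇒ A_land = A_ocean × C_ocean/C_land = 0.763 × 51.7 = 39.4 K.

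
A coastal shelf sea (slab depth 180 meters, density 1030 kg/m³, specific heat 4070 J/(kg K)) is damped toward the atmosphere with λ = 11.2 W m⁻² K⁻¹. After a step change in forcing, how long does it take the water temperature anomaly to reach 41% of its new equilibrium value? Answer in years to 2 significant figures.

Areal heat capacity C = ρ c_p D = 1030 × 4070 × 180 = 7.55×10^8 J/(m²·K).
τ = C / λ = 7.55×10^8 / 11.2 = 6.74×10^7 s.
Fraction reached: 1 − e^(−t/τ) = 0.41 ⇒ t = −τ ln(1 − 0.41) = τ × 0.528.
t = 3.55×10^7 s = 1.13 years.

1.1 years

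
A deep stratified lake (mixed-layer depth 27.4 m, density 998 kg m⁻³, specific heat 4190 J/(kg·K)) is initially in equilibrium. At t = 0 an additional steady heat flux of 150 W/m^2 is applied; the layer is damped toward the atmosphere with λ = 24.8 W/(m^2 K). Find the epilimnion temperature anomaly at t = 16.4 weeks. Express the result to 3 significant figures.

Areal heat capacity C = ρ c_p D = 998 × 4190 × 27.4 = 1.15×10^8 J/(m^2 K).
τ = C / λ = 1.15×10^8 / 24.8 = 4.62×10^6 s.
Equilibrium anomaly ΔT_eq = F / λ = 150 / 24.8 = 6.05 K.
t = 16.4 weeks = 9.92×10^6 s, so t/τ = 2.15.
ΔT(t) = ΔT_eq (1 − e^(−t/τ)) = 6.05 × (1 − e^−2.15) = 5.34 K.

5.34 K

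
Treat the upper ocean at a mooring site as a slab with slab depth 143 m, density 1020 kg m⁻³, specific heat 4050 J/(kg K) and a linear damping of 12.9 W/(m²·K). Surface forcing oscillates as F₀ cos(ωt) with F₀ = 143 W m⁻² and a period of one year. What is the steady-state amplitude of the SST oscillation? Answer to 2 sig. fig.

Areal heat capacity C = ρ c_p D = 1020 × 4050 × 143 = 5.91×10^8 J m⁻² K⁻¹.
Angular frequency ω = 2π / T = 2π / 3.15×10^7 s = 1.99×10^-7 s⁻¹.
√((Cω)² + λ²) = √((118)² + 12.9²) = 118 W/(m²·K).
Amplitude A = F₀ / √((Cω)²+λ²) = 143 / 118 = 1.21 K.

1.2 K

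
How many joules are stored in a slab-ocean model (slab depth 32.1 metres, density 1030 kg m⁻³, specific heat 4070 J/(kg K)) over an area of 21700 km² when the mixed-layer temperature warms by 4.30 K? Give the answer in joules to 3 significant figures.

1.26×10^19 J

Areal heat capacity C = ρ c_p D = 1030 × 4070 × 32.1 = 1.35×10^8 J m⁻² K⁻¹.
Heat per unit area: q = C ΔT = 1.35×10^8 × 4.30 = 5.79×10^8 J/m².
Total heat: Q = q × A = 5.79×10^8 × (21700 × 10⁶ m²) = 1.26×10^19 J.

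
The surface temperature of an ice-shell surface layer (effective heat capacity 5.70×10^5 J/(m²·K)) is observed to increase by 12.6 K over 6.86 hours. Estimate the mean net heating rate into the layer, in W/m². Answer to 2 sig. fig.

290

Areal heat capacity C = 5.70×10^5 J/(m²·K) (given).
Required heat per unit area: Q = C ΔT = 5.70×10^5 × 12.6 = 7.18×10^6 J/m².
Flux F = Q / Δt = 7.18×10^6 / 24700 s = 291 W/m².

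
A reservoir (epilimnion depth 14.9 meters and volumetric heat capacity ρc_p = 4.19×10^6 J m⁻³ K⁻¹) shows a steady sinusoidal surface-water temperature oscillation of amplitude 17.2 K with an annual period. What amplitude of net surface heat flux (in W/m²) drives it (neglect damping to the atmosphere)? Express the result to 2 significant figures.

210

Areal heat capacity C = ρc_p × D = 4.19×10^6 × 14.9 = 6.24×10^7 J m⁻² K⁻¹.
ω = 2π / 3.15×10^7 s = 1.99×10^-7 s⁻¹.
Cω = 6.24×10^7 × 1.99×10^-7 = 12.4 W/(m²·K).
F₀ = A × Cω = 17.2 × 12.4 = 214 W/m².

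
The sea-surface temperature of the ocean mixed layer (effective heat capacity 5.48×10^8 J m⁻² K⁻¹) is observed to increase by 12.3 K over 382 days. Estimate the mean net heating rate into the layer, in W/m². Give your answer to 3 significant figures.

Areal heat capacity C = 5.48×10^8 J m⁻² K⁻¹ (given).
Required heat per unit area: Q = C ΔT = 5.48×10^8 × 12.3 = 6.74×10^9 J/m².
Flux F = Q / Δt = 6.74×10^9 / 3.30×10^7 s = 204 W/m².

204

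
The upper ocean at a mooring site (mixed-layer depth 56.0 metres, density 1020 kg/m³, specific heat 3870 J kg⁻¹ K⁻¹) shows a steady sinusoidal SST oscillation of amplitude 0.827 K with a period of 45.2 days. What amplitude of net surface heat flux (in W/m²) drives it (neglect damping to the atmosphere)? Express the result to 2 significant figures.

290

Areal heat capacity C = ρ c_p D = 1020 × 3870 × 56.0 = 2.21×10^8 J m⁻² K⁻¹.
ω = 2π / 3.91×10^6 s = 1.61×10^-6 s⁻¹.
Cω = 2.21×10^8 × 1.61×10^-6 = 356 W/(m²·K).
F₀ = A × Cω = 0.827 × 356 = 294 W/m².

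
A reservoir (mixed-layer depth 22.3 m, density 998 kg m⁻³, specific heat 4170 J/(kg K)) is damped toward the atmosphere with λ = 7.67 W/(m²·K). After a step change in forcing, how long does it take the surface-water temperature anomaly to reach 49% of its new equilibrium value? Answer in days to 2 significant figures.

Areal heat capacity C = ρ c_p D = 998 × 4170 × 22.3 = 9.28×10^7 J/(m^2 K).
τ = C / λ = 9.28×10^7 / 7.67 = 1.21×10^7 s.
Fraction reached: 1 − e^(−t/τ) = 0.49 ⇒ t = −τ ln(1 − 0.49) = τ × 0.673.
t = 8.15×10^6 s = 94.3 days.

94 days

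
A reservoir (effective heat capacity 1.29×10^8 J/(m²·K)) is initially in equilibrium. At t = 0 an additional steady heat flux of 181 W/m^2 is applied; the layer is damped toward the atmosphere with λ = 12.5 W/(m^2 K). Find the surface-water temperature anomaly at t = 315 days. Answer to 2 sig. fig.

13 K

Areal heat capacity C = 1.29×10^8 J/(m²·K) (given).
τ = C / λ = 1.29×10^8 / 12.5 = 1.03×10^7 s.
Equilibrium anomaly ΔT_eq = F / λ = 181 / 12.5 = 14.5 K.
t = 315 days = 2.72×10^7 s, so t/τ = 2.64.
ΔT(t) = ΔT_eq (1 − e^(−t/τ)) = 14.5 × (1 − e^−2.64) = 13.4 K.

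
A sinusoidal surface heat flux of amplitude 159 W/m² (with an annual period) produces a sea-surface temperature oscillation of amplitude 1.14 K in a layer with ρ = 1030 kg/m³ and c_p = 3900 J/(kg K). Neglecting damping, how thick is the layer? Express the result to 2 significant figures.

ω = 2π / 3.15×10^7 s = 1.99×10^-7 s⁻¹.
Required C = F₀ / (A ω) = 159 / (1.14 × 1.99×10^-7) = 7.00×10^8 J/(m²·K).
D = C / (ρ c_p) = 7.00×10^8 / (1030 × 3900) = 174 m.

170 m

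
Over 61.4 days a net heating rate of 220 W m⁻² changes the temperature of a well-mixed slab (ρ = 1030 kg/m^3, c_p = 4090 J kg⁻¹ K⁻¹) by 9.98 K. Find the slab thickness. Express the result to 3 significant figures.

Heat input Q = F Δt = 220 × 5.30×10^6 s = 1.17×10^9 J/m².
Required areal heat capacity C = Q / ΔT = 1.17×10^8 J/(m²·K).
Depth D = C / (ρ c_p) = 1.17×10^8 / (1030 × 4090) = 27.8 m.

27.8 m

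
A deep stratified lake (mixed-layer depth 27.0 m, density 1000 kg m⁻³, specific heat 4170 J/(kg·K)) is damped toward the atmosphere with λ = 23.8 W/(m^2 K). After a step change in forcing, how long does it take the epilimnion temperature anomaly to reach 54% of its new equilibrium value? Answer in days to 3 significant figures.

42.5 days

Areal heat capacity C = ρ c_p D = 1000 × 4170 × 27.0 = 1.13×10^8 J m⁻² K⁻¹.
τ = C / λ = 1.13×10^8 / 23.8 = 4.73×10^6 s.
Fraction reached: 1 − e^(−t/τ) = 0.54 ⇒ t = −τ ln(1 − 0.54) = τ × 0.777.
t = 3.67×10^6 s = 42.5 days.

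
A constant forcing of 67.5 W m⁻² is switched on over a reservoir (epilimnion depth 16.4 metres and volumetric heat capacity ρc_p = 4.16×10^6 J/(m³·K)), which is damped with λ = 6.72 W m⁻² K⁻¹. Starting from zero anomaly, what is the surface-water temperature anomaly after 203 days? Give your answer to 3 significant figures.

8.26 K

Areal heat capacity C = ρc_p × D = 4.16×10^6 × 16.4 = 6.82×10^7 J m⁻² K⁻¹.
τ = C / λ = 6.82×10^7 / 6.72 = 1.02×10^7 s.
Equilibrium anomaly ΔT_eq = F / λ = 67.5 / 6.72 = 10.0 K.
t = 203 days = 1.75×10^7 s, so t/τ = 1.73.
ΔT(t) = ΔT_eq (1 − e^(−t/τ)) = 10.0 × (1 − e^−1.73) = 8.26 K.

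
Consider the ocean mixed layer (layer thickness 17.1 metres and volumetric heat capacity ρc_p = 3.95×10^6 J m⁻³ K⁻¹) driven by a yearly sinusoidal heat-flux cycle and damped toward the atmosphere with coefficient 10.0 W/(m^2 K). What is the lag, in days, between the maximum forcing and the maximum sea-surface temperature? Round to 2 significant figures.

54 days

Areal heat capacity C = ρc_p × D = 3.95×10^6 × 17.1 = 6.75×10^7 J/(m^2 K).
ω = 2π / 3.15×10^7 s = 1.99×10^-7 s⁻¹.
Phase lag φ = arctan(Cω/λ) = arctan(13.5/10.0) = 0.932 rad.
Time lag = φ / ω = 0.932 / 1.99×10^-7 = 4.68×10^6 s = 54.1 days.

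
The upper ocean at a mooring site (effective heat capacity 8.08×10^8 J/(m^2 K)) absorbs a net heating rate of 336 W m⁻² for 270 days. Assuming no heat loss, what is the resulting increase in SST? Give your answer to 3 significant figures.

9.70 K

Areal heat capacity C = 8.08×10^8 J/(m^2 K) (given).
Net heat input Q = F Δt = 336 × (270 days × 86400 s/day) = 7.84×10^9 J/m².
ΔT = Q / C = 7.84×10^9 / 8.08×10^8 = 9.70 K.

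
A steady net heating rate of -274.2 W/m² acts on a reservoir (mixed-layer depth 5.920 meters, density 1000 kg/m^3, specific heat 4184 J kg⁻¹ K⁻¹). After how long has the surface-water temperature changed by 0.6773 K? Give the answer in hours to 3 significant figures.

17.0 hours

Areal heat capacity C = ρ c_p D = 1000 × 4184 × 5.920 = 2.48×10^7 J/(m^2 K).
Time required: Δt = C ΔT / F = 2.48×10^7 × -0.6773 / -274.2 = 61200 s.
In hours: 61200 s / (3600 s/hour) = 17.0 hours.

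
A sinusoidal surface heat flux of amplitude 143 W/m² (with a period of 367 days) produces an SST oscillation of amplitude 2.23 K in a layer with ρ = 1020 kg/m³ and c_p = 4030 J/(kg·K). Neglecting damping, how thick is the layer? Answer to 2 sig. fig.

79 m

ω = 2π / 3.17×10^7 s = 1.98×10^-7 s⁻¹.
Required C = F₀ / (A ω) = 143 / (2.23 × 1.98×10^-7) = 3.24×10^8 J/(m²·K).
D = C / (ρ c_p) = 3.24×10^8 / (1020 × 4030) = 78.7 m.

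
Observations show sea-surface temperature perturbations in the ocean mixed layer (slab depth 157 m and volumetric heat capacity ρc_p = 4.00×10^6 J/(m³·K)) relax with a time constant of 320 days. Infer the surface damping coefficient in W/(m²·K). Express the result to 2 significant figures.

23

Areal heat capacity C = ρc_p × D = 4.00×10^6 × 157 = 6.28×10^8 J/(m^2 K).
τ = 320 days = 2.76×10^7 s.
λ = C / τ = 6.28×10^8 / 2.76×10^7 = 22.7 W/(m²·K).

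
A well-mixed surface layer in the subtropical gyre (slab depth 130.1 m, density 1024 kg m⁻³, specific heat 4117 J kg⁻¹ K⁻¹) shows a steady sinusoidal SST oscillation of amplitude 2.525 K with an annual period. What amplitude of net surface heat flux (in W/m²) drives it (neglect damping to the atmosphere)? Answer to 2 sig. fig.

280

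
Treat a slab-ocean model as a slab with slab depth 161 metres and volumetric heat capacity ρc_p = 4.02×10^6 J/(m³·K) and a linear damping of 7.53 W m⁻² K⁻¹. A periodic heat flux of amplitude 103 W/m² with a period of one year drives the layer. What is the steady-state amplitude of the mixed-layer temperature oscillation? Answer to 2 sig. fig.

Areal heat capacity C = ρc_p × D = 4.02×10^6 × 161 = 6.47×10^8 J m⁻² K⁻¹.
Angular frequency ω = 2π / T = 2π / 3.15×10^7 s = 1.99×10^-7 s⁻¹.
√((Cω)² + λ²) = √((129)² + 7.53²) = 129 W/(m²·K).
Amplitude A = F₀ / √((Cω)²+λ²) = 103 / 129 = 0.797 K.

0.80 K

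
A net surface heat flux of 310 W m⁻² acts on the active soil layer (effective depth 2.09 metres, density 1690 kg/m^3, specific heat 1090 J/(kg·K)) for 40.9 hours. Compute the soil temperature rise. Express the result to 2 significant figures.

Areal heat capacity C = ρ c_p D = 1690 × 1090 × 2.09 = 3.85×10^6 J/(m^2 K).
Net heat input Q = F Δt = 310 × (40.9 hours × 3600 s/hour) = 4.56×10^7 J/m².
ΔT = Q / C = 4.56×10^7 / 3.85×10^6 = 11.9 K.

12 K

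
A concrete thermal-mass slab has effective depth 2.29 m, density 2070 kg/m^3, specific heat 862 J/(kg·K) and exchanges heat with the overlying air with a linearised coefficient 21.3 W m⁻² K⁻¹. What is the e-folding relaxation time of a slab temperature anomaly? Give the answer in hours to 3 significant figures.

53.3 hours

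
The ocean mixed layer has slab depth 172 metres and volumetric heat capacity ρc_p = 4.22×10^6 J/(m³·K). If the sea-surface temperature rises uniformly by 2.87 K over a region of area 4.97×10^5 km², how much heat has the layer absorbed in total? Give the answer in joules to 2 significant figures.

Areal heat capacity C = ρc_p × D = 4.22×10^6 × 172 = 7.26×10^8 J/(m²·K).
Heat per unit area: q = C ΔT = 7.26×10^8 × 2.87 = 2.08×10^9 J/m².
Total heat: Q = q × A = 2.08×10^9 × (4.97×10^5 × 10⁶ m²) = 1.04×10^21 J.

1.0×10^21 J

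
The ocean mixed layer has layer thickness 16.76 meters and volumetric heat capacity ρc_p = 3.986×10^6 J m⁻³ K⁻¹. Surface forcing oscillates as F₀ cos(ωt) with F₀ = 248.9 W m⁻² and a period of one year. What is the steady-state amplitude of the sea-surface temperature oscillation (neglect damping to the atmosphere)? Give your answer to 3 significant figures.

Areal heat capacity C = ρc_p × D = 3.986×10^6 × 16.76 = 6.68×10^7 J m⁻² K⁻¹.
Angular frequency ω = 2π / T = 2π / 3.15×10^7 s = 1.99×10^-7 s⁻¹.
Cω = 6.68×10^7 × 1.99×10^-7 = 13.3 W/(m²·K).
Amplitude A = F₀ / (Cω) = 248.9 / 13.3 = 18.7 K.

18.7 K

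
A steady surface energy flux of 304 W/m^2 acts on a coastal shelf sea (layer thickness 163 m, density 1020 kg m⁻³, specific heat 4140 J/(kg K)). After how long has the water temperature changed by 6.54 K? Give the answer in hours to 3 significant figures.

4110 hours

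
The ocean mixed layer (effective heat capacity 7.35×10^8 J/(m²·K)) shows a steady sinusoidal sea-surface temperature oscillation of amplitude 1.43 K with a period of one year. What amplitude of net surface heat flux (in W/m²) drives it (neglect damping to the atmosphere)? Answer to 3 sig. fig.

Areal heat capacity C = 7.35×10^8 J/(m²·K) (given).
ω = 2π / 3.15×10^7 s = 1.99×10^-7 s⁻¹.
Cω = 7.35×10^8 × 1.99×10^-7 = 146 W/(m²·K).
F₀ = A × Cω = 1.43 × 146 = 209 W/m².

209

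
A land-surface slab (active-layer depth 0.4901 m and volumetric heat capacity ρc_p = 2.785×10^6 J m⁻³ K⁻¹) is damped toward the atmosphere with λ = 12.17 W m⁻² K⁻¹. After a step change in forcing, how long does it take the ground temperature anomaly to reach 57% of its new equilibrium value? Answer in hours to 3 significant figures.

Areal heat capacity C = ρc_p × D = 2.785×10^6 × 0.4901 = 1.36×10^6 J/(m^2 K).
τ = C / λ = 1.36×10^6 / 12.17 = 1.12×10^5 s.
Fraction reached: 1 − e^(−t/τ) = 0.57 ⇒ t = −τ ln(1 − 0.57) = τ × 0.844.
t = 94700 s = 26.3 hours.

26.3 hours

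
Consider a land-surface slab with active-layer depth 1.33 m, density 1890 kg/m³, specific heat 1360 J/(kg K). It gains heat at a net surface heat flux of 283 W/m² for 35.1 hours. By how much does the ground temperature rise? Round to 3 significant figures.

10.5 K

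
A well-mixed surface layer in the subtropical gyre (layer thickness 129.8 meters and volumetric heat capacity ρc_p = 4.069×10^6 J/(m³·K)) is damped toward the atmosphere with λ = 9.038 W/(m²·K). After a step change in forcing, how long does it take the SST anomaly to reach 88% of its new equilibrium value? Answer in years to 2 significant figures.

Areal heat capacity C = ρc_p × D = 4.069×10^6 × 129.8 = 5.28×10^8 J m⁻² K⁻¹.
τ = C / λ = 5.28×10^8 / 9.038 = 5.84×10^7 s.
Fraction reached: 1 − e^(−t/τ) = 0.88 ⇒ t = −τ ln(1 − 0.88) = τ × 2.12.
t = 1.24×10^8 s = 3.93 years.

3.9 years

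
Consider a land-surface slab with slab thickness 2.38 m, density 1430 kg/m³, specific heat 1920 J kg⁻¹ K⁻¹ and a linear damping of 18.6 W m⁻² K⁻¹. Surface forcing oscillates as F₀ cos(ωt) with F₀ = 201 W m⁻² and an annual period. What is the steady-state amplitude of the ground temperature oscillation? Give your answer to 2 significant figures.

Areal heat capacity C = ρ c_p D = 1430 × 1920 × 2.38 = 6.53×10^6 J/(m²·K).
Angular frequency ω = 2π / T = 2π / 3.15×10^7 s = 1.99×10^-7 s⁻¹.
√((Cω)² + λ²) = √((1.30)² + 18.6²) = 18.6 W/(m²·K).
Amplitude A = F₀ / √((Cω)²+λ²) = 201 / 18.6 = 10.8 K.

11 K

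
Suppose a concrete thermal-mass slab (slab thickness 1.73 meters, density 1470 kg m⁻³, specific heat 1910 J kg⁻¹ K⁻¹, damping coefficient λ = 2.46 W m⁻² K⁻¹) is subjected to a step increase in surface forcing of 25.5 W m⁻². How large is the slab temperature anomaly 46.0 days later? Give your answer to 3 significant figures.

Areal heat capacity C = ρ c_p D = 1470 × 1910 × 1.73 = 4.86×10^6 J/(m²·K).
τ = C / λ = 4.86×10^6 / 2.46 = 1.97×10^6 s.
Equilibrium anomaly ΔT_eq = F / λ = 25.5 / 2.46 = 10.4 K.
t = 46.0 days = 3.97×10^6 s, so t/τ = 2.01.
ΔT(t) = ΔT_eq (1 − e^(−t/τ)) = 10.4 × (1 − e^−2.01) = 8.98 K.

8.98 K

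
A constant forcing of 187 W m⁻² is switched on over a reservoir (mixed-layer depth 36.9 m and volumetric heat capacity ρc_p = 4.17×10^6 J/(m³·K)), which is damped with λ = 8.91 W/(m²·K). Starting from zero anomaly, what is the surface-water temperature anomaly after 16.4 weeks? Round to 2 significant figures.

Areal heat capacity C = ρc_p × D = 4.17×10^6 × 36.9 = 1.54×10^8 J/(m²·K).
τ = C / λ = 1.54×10^8 / 8.91 = 1.73×10^7 s.
Equilibrium anomaly ΔT_eq = F / λ = 187 / 8.91 = 21.0 K.
t = 16.4 weeks = 9.92×10^6 s, so t/τ = 0.574.
ΔT(t) = ΔT_eq (1 − e^(−t/τ)) = 21.0 × (1 − e^−0.574) = 9.17 K.

9.2 K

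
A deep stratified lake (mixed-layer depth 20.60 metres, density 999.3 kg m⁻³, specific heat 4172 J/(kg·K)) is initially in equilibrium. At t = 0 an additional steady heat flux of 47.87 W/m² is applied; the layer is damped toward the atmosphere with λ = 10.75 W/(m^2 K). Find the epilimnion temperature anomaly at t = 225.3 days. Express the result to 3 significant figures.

4.06 K

Areal heat capacity C = ρ c_p D = 999.3 × 4172 × 20.60 = 8.59×10^7 J m⁻² K⁻¹.
τ = C / λ = 8.59×10^7 / 10.75 = 7.99×10^6 s.
Equilibrium anomaly ΔT_eq = F / λ = 47.87 / 10.75 = 4.45 K.
t = 225.3 days = 1.95×10^7 s, so t/τ = 2.44.
ΔT(t) = ΔT_eq (1 − e^(−t/τ)) = 4.45 × (1 − e^−2.44) = 4.06 K.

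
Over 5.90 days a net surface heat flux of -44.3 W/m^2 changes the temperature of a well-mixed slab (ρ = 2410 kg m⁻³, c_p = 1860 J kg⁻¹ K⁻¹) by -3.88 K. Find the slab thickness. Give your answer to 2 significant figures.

1.3 m

Heat input Q = F Δt = -44.3 × 5.10×10^5 s = -2.26×10^7 J/m².
Required areal heat capacity C = Q / ΔT = 5.82×10^6 J/(m²·K).
Depth D = C / (ρ c_p) = 5.82×10^6 / (2410 × 1860) = 1.30 m.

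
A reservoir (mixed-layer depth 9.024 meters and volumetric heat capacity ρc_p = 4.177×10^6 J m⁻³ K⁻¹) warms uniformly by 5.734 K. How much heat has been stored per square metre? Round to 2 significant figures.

2.2×10^8

Areal heat capacity C = ρc_p × D = 4.177×10^6 × 9.024 = 3.77×10^7 J/(m^2 K).
ΔQ = C ΔT = 3.77×10^7 × 5.734 = 2.16×10^8 J/m².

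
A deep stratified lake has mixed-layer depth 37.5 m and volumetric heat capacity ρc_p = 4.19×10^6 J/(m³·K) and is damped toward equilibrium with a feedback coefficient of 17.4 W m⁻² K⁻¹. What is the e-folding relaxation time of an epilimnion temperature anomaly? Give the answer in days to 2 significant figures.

Areal heat capacity C = ρc_p × D = 4.19×10^6 × 37.5 = 1.57×10^8 J/(m^2 K).
Relaxation time τ = C / λ = 1.57×10^8 / 17.4 = 9.03×10^6 s.
In days: 9.03×10^6 s / (86400 s/day) = 105 days.

100 days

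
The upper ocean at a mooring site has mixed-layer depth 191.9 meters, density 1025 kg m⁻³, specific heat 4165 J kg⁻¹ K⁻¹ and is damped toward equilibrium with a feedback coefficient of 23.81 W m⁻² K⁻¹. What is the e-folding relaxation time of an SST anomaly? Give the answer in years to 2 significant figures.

1.1 years

Areal heat capacity C = ρ c_p D = 1025 × 4165 × 191.9 = 8.19×10^8 J/(m²·K).
Relaxation time τ = C / λ = 8.19×10^8 / 23.81 = 3.44×10^7 s.
In years: 3.44×10^7 s / (3.156×10^7 s/year) = 1.09 years.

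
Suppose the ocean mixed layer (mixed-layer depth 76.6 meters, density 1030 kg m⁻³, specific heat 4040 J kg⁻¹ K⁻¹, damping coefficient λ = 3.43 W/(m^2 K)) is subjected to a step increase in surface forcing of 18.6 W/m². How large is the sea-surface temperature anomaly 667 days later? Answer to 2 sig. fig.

Areal heat capacity C = ρ c_p D = 1030 × 4040 × 76.6 = 3.19×10^8 J m⁻² K⁻¹.
τ = C / λ = 3.19×10^8 / 3.43 = 9.29×10^7 s.
Equilibrium anomaly ΔT_eq = F / λ = 18.6 / 3.43 = 5.42 K.
t = 667 days = 5.76×10^7 s, so t/τ = 0.620.
ΔT(t) = ΔT_eq (1 − e^(−t/τ)) = 5.42 × (1 − e^−0.620) = 2.51 K.

2.5 K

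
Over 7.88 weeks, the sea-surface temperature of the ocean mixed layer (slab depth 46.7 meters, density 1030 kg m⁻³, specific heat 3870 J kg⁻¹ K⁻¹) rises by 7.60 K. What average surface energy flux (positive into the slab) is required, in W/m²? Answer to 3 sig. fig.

297

Areal heat capacity C = ρ c_p D = 1030 × 3870 × 46.7 = 1.86×10^8 J/(m^2 K).
Required heat per unit area: Q = C ΔT = 1.86×10^8 × 7.60 = 1.41×10^9 J/m².
Flux F = Q / Δt = 1.41×10^9 / 4.77×10^6 s = 297 W/m².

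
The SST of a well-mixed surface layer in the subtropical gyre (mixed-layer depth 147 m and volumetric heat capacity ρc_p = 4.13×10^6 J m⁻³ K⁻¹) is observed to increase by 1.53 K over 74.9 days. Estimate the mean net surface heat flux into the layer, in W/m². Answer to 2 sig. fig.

Areal heat capacity C = ρc_p × D = 4.13×10^6 × 147 = 6.07×10^8 J/(m²·K).
Required heat per unit area: Q = C ΔT = 6.07×10^8 × 1.53 = 9.29×10^8 J/m².
Flux F = Q / Δt = 9.29×10^8 / 6.47×10^6 s = 144 W/m².

140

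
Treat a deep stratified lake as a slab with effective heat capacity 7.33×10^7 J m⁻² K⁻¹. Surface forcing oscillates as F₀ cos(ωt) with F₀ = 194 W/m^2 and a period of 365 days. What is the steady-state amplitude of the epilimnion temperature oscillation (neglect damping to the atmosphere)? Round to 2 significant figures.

13 K

Areal heat capacity C = 7.33×10^7 J m⁻² K⁻¹ (given).
Angular frequency ω = 2π / T = 2π / 3.15×10^7 s = 1.99×10^-7 s⁻¹.
Cω = 7.33×10^7 × 1.99×10^-7 = 14.6 W/(m²·K).
Amplitude A = F₀ / (Cω) = 194 / 14.6 = 13.3 K.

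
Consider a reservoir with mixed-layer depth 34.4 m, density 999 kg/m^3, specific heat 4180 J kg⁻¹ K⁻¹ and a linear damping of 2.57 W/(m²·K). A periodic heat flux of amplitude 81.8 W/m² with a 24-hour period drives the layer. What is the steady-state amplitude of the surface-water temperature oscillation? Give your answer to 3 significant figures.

0.00783 K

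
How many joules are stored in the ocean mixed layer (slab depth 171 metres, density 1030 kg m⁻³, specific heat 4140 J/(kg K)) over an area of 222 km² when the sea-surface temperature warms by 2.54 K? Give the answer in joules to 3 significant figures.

Areal heat capacity C = ρ c_p D = 1030 × 4140 × 171 = 7.29×10^8 J/(m²·K).
Heat per unit area: q = C ΔT = 7.29×10^8 × 2.54 = 1.85×10^9 J/m².
Total heat: Q = q × A = 1.85×10^9 × (222 × 10⁶ m²) = 4.11×10^17 J.

4.11×10^17 J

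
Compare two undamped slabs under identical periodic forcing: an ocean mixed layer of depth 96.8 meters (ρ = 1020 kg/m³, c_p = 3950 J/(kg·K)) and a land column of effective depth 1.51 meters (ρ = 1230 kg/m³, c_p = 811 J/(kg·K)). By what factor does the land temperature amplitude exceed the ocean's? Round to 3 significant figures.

259

C_ocean = 1020 × 3950 × 96.8 = 3.90×10^8 J/(m²·K).
C_land = 1230 × 811 × 1.51 = 1.51×10^6 J/(m²·K).
Undamped amplitude ∝ 1/C, so A_land/A_ocean = C_ocean/C_land = 259.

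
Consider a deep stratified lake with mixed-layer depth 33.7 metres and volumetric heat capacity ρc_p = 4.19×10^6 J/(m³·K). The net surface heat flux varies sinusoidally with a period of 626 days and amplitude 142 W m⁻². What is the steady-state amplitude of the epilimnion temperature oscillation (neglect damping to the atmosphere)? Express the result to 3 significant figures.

8.66 K

Areal heat capacity C = ρc_p × D = 4.19×10^6 × 33.7 = 1.41×10^8 J/(m^2 K).
Angular frequency ω = 2π / T = 2π / 5.41×10^7 s = 1.16×10^-7 s⁻¹.
Cω = 1.41×10^8 × 1.16×10^-7 = 16.4 W/(m²·K).
Amplitude A = F₀ / (Cω) = 142 / 16.4 = 8.66 K.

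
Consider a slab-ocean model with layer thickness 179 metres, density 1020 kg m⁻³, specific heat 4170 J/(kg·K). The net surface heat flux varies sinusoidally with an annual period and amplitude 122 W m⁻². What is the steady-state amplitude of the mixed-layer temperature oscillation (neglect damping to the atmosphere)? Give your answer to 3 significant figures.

0.804 K

Areal heat capacity C = ρ c_p D = 1020 × 4170 × 179 = 7.61×10^8 J/(m²·K).
Angular frequency ω = 2π / T = 2π / 3.15×10^7 s = 1.99×10^-7 s⁻¹.
Cω = 7.61×10^8 × 1.99×10^-7 = 152 W/(m²·K).
Amplitude A = F₀ / (Cω) = 122 / 152 = 0.804 K.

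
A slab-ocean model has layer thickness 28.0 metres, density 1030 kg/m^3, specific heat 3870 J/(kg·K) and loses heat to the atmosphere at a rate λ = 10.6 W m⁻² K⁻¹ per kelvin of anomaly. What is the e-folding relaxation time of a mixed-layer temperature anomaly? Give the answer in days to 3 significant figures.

Areal heat capacity C = ρ c_p D = 1030 × 3870 × 28.0 = 1.12×10^8 J/(m^2 K).
Relaxation time τ = C / λ = 1.12×10^8 / 10.6 = 1.05×10^7 s.
In days: 1.05×10^7 s / (86400 s/day) = 122 days.

122 days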